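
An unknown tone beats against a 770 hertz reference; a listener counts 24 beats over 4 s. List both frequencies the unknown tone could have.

Beat frequency = 24/4 = 6 Hz.
|f − 770| = 6, so f = 770 ± 6.

764 Hz or 776 Hz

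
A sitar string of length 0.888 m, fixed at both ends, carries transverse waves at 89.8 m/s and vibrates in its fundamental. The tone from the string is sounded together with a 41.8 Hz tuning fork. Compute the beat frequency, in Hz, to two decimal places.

8.76 Hz

For a string fixed at both ends, f_n = n·v/(2L) = 1·89.8/(2·0.888) = 50.5631 Hz.
f_beat = |50.5631 − 41.8| = 8.76 Hz.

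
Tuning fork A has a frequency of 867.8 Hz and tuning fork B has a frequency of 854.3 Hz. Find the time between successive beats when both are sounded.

0.074 s

f_beat = |867.8 − 854.3| = 13.5 Hz.
Beat period T = 1 / f_beat = 1 / 13.5 s.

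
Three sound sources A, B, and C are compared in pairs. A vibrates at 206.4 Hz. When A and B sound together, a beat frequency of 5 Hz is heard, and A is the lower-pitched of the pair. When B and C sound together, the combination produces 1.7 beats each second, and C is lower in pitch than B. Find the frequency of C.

B is above A, so f_B = 206.4 + 5 = 211.4 Hz.
C is below B, so f_C = 211.4 − 1.7 = 209.7 Hz.

209.7 Hz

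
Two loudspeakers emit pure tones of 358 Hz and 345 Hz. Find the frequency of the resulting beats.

13 Hz

The beat frequency equals the magnitude of the frequency difference.
|358 − 345| = 13 Hz.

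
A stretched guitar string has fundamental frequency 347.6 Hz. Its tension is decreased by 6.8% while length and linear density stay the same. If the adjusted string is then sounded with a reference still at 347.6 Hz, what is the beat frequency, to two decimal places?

For a string, f ∝ √T, so the new frequency is 347.6·√0.932 = 335.5736 Hz.
f_beat = |335.5736 − 347.6| = 12.03 Hz.

12.03 Hz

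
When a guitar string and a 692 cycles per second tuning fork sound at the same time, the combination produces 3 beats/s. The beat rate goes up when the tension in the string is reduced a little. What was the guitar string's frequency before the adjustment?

|f − 692| = 3, so the guitar string was at either 689 Hz or 695 Hz.
Lower tension means lower frequency; the adjustment lowers the guitar string's frequency.
The beat rate rose, so the adjustment moved the guitar string further from 692 Hz — it was already below the reference.

689 Hz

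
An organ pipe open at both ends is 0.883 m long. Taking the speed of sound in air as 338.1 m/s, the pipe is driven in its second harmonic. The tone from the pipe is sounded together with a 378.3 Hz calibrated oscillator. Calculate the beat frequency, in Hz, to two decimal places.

Open pipe: f_n = n·v/(2L) = 2·338.1/(2·0.883) = 382.8992 Hz.
f_beat = |382.8992 − 378.3| = 4.60 Hz.

4.60 Hz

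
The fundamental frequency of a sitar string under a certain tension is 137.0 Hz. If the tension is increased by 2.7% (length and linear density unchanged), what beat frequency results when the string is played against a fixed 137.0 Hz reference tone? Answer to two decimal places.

1.84 Hz

For a string, f ∝ √T, so the new frequency is 137.0·√1.027 = 138.8372 Hz.
f_beat = |138.8372 − 137.0| = 1.84 Hz.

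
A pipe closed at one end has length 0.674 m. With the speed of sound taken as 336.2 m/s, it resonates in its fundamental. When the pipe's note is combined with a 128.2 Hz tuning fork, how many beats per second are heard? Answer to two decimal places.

Closed pipe (odd harmonics): f_n = n·v/(4L) = 1·336.2/(4·0.674) = 124.7033 Hz.
f_beat = |124.7033 − 128.2| = 3.50 Hz.

3.50 Hz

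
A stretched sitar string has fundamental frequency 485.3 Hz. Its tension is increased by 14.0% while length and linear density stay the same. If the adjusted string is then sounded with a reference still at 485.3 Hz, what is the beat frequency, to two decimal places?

32.86 Hz

For a string, f ∝ √T, so the new frequency is 485.3·√1.140 = 518.1586 Hz.
f_beat = |518.1586 − 485.3| = 32.86 Hz.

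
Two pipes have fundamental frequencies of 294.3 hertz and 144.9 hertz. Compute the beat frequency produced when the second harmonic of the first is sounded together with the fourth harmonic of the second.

9.0 Hz

Second harmonic of the first: 2·294.3 = 588.6 Hz.
Fourth harmonic of the second: 4·144.9 = 579.6 Hz.
f_beat = |588.6 − 579.6| = 9.0 Hz.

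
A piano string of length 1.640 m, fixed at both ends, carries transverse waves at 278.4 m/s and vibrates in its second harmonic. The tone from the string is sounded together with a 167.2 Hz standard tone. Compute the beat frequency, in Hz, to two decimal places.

For a string fixed at both ends, f_n = n·v/(2L) = 2·278.4/(2·1.640) = 169.7561 Hz.
f_beat = |169.7561 − 167.2| = 2.56 Hz.

2.56 Hz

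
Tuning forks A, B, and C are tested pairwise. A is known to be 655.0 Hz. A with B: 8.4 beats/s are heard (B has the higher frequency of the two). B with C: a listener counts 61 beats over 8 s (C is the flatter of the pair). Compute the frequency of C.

655.775 Hz

B is above A, so f_B = 655.0 + 8.4 = 663.4 Hz.
B–C: Beat frequency = 61/8 = 7.625 Hz.
C is below B, so f_C = 663.4 − 7.625 = 655.775 Hz.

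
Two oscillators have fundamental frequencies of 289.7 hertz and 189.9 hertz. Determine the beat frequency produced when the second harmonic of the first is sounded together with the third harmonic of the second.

9.7 Hz

Second harmonic of the first: 2·289.7 = 579.4 Hz.
Third harmonic of the second: 3·189.9 = 569.7 Hz.
f_beat = |579.4 − 569.7| = 9.7 Hz.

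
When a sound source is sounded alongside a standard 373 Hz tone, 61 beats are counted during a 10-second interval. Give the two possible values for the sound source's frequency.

366.9 Hz or 379.1 Hz

Beat frequency = 61/10 = 6.1 Hz.
|f − 373| = 6.1, so f = 373 ± 6.1.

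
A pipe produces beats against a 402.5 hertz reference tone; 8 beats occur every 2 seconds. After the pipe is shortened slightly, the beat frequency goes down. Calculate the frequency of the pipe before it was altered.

398.5 Hz

Beat frequency = 8/2 = 4 Hz.
|f − 402.5| = 4, so the pipe was at either 398.5 Hz or 406.5 Hz.
A shorter pipe has a higher fundamental; the adjustment raises the pipe's frequency.
The beat rate fell, so the adjustment moved the pipe toward 402.5 Hz — it must have started below the reference.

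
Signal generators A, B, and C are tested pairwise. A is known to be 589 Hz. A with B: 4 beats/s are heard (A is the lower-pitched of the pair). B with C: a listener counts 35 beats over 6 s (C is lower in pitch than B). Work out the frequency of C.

B is above A, so f_B = 589 + 4 = 593 Hz.
B–C: Beat frequency = 35/6 = 5.8333 Hz.
C is below B, so f_C = 593 − 5.8333 = 587.1667 Hz.

587.1667 Hz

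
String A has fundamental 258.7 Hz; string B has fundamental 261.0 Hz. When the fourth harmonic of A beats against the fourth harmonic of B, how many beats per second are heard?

9.2 Hz

Fourth harmonic of the first: 4·258.7 = 1034.8 Hz.
Fourth harmonic of the second: 4·261.0 = 1044.0 Hz.
f_beat = |1034.8 − 1044.0| = 9.2 Hz.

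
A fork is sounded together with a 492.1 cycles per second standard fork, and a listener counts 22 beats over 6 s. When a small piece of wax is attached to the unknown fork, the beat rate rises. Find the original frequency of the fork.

488.4333 Hz

Beat frequency = 22/6 = 3.6667 Hz.
|f − 492.1| = 3.6667, so the fork was at either 488.4333 Hz or 495.7667 Hz.
Loading a fork with wax lowers its frequency; the adjustment lowers the fork's frequency.
The beat rate rose, so the adjustment moved the fork further from 492.1 Hz — it was already below the reference.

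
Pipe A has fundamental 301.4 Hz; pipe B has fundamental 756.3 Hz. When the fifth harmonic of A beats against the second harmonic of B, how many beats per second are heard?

Fifth harmonic of the first: 5·301.4 = 1507.0 Hz.
Second harmonic of the second: 2·756.3 = 1512.6 Hz.
f_beat = |1507.0 − 1512.6| = 5.6 Hz.

5.6 Hz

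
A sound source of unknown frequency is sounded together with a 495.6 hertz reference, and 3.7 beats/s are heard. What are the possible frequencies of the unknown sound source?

|f − 495.6| = 3.7, so f = 495.6 ± 3.7.

491.9 Hz or 499.3 Hz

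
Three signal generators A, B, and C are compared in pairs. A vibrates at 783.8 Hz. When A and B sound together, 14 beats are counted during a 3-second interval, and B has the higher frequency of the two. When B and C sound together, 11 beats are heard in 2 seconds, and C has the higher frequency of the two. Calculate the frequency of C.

A–B: Beat frequency = 14/3 = 4.6667 Hz.
B is above A, so f_B = 783.8 + 4.6667 = 788.4667 Hz.
B–C: Beat frequency = 11/2 = 5.5 Hz.
C is above B, so f_C = 788.4667 + 5.5 = 793.9667 Hz.

793.9667 Hz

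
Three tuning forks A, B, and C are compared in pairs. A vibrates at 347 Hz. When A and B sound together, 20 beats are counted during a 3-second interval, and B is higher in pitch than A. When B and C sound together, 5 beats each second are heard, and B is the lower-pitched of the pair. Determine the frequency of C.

358.6667 Hz

A–B: Beat frequency = 20/3 = 6.6667 Hz.
B is above A, so f_B = 347 + 6.6667 = 353.6667 Hz.
C is above B, so f_C = 353.6667 + 5 = 358.6667 Hz.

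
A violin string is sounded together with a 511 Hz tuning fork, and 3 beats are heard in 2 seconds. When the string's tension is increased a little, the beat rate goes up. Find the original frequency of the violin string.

Beat frequency = 3/2 = 1.5 Hz.
|f − 511| = 1.5, so the violin string was at either 509.5 Hz or 512.5 Hz.
Higher tension means higher frequency; the adjustment raises the violin string's frequency.
The beat rate rose, so the adjustment moved the violin string further from 511 Hz — it was already above the reference.

512.5 Hz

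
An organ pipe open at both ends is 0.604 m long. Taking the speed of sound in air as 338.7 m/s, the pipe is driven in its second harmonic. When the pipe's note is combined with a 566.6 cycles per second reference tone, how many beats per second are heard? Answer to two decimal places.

5.84 Hz

Open pipe: f_n = n·v/(2L) = 2·338.7/(2·0.604) = 560.7616 Hz.
f_beat = |560.7616 − 566.6| = 5.84 Hz.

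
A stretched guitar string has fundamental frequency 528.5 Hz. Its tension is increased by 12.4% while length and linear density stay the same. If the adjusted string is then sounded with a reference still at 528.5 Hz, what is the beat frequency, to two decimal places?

31.81 Hz

For a string, f ∝ √T, so the new frequency is 528.5·√1.124 = 560.3097 Hz.
f_beat = |560.3097 − 528.5| = 31.81 Hz.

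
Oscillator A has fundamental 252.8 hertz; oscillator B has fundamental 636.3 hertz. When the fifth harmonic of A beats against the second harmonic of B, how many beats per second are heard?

8.6 Hz

Fifth harmonic of the first: 5·252.8 = 1264.0 Hz.
Second harmonic of the second: 2·636.3 = 1272.6 Hz.
f_beat = |1264.0 − 1272.6| = 8.6 Hz.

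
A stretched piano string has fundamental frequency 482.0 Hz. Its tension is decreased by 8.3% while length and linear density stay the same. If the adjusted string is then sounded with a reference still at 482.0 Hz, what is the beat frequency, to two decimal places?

20.44 Hz

For a string, f ∝ √T, so the new frequency is 482.0·√0.917 = 461.5638 Hz.
f_beat = |461.5638 − 482.0| = 20.44 Hz.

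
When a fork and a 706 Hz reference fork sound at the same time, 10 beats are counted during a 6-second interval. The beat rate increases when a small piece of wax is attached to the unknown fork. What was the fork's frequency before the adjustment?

704.3333 Hz

Beat frequency = 10/6 = 1.6667 Hz.
|f − 706| = 1.6667, so the fork was at either 704.3333 Hz or 707.6667 Hz.
Loading a fork with wax lowers its frequency; the adjustment lowers the fork's frequency.
The beat rate rose, so the adjustment moved the fork further from 706 Hz — it was already below the reference.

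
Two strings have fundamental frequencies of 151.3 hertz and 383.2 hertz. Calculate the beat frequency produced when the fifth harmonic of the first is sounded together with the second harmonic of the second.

9.9 Hz

Fifth harmonic of the first: 5·151.3 = 756.5 Hz.
Second harmonic of the second: 2·383.2 = 766.4 Hz.
f_beat = |756.5 − 766.4| = 9.9 Hz.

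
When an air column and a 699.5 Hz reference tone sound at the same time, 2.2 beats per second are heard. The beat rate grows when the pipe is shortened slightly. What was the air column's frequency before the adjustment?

701.7 Hz

|f − 699.5| = 2.2, so the air column was at either 697.3 Hz or 701.7 Hz.
A shorter pipe has a higher fundamental; the adjustment raises the air column's frequency.
The beat rate rose, so the adjustment moved the air column further from 699.5 Hz — it was already above the reference.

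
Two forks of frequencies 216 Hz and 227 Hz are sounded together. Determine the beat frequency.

11 Hz

f_beat = |f₁ − f₂|.
|216 − 227| = 11 Hz.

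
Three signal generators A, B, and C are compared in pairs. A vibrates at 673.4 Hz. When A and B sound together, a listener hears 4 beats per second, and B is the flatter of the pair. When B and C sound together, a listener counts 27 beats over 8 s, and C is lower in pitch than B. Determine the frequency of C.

B is below A, so f_B = 673.4 − 4 = 669.4 Hz.
B–C: Beat frequency = 27/8 = 3.375 Hz.
C is below B, so f_C = 669.4 − 3.375 = 666.025 Hz.

666.025 Hz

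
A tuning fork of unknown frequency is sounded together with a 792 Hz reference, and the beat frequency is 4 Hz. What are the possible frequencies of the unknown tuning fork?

788 Hz or 796 Hz

|f − 792| = 4, so f = 792 ± 4.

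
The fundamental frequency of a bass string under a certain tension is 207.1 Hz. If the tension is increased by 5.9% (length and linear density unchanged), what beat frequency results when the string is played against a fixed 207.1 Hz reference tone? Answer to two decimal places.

6.02 Hz

For a string, f ∝ √T, so the new frequency is 207.1·√1.059 = 213.1219 Hz.
f_beat = |213.1219 − 207.1| = 6.02 Hz.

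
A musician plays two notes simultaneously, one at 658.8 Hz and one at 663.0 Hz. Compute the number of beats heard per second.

4.2 Hz

The beat frequency equals the magnitude of the frequency difference.
|658.8 − 663.0| = 4.2 Hz.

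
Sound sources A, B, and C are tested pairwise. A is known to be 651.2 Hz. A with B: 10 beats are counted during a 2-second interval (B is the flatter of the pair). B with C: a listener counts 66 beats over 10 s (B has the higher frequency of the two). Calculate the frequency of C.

A–B: Beat frequency = 10/2 = 5 Hz.
B is below A, so f_B = 651.2 − 5 = 646.2 Hz.
B–C: Beat frequency = 66/10 = 6.6 Hz.
C is below B, so f_C = 646.2 − 6.6 = 639.6 Hz.

639.6 Hz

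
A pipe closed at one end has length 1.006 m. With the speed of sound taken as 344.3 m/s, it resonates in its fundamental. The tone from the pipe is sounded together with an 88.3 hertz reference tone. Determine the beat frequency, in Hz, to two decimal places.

2.74 Hz

Closed pipe (odd harmonics): f_n = n·v/(4L) = 1·344.3/(4·1.006) = 85.5616 Hz.
f_beat = |85.5616 − 88.3| = 2.74 Hz.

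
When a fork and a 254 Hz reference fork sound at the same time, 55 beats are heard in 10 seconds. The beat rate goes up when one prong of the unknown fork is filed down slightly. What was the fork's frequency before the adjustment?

Beat frequency = 55/10 = 5.5 Hz.
|f − 254| = 5.5, so the fork was at either 248.5 Hz or 259.5 Hz.
Filing a prong removes mass and raises the fork's frequency; the adjustment raises the fork's frequency.
The beat rate rose, so the adjustment moved the fork further from 254 Hz — it was already above the reference.

259.5 Hz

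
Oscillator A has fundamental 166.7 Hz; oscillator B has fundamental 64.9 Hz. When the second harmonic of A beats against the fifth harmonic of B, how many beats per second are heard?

8.9 Hz

Second harmonic of the first: 2·166.7 = 333.4 Hz.
Fifth harmonic of the second: 5·64.9 = 324.5 Hz.
f_beat = |333.4 − 324.5| = 8.9 Hz.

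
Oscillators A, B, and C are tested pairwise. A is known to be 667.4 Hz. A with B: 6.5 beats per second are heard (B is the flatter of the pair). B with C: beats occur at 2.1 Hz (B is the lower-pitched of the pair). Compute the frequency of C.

B is below A, so f_B = 667.4 − 6.5 = 660.9 Hz.
C is above B, so f_C = 660.9 + 2.1 = 663 Hz.

663 Hz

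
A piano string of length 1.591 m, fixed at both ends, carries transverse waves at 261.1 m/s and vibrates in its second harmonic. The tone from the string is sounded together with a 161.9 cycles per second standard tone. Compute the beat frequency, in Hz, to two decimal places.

2.21 Hz

For a string fixed at both ends, f_n = n·v/(2L) = 2·261.1/(2·1.591) = 164.1106 Hz.
f_beat = |164.1106 − 161.9| = 2.21 Hz.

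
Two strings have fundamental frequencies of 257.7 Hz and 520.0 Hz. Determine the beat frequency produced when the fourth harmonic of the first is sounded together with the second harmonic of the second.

Fourth harmonic of the first: 4·257.7 = 1030.8 Hz.
Second harmonic of the second: 2·520.0 = 1040.0 Hz.
f_beat = |1030.8 − 1040.0| = 9.2 Hz.

9.2 Hz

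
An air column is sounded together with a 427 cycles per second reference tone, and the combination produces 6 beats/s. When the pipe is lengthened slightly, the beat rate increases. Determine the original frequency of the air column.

|f − 427| = 6, so the air column was at either 421 Hz or 433 Hz.
A longer pipe has a lower fundamental; the adjustment lowers the air column's frequency.
The beat rate rose, so the adjustment moved the air column further from 427 Hz — it was already below the reference.

421 Hz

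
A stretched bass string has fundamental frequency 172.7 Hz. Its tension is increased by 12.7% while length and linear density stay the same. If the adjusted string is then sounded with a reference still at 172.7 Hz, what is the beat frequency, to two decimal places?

For a string, f ∝ √T, so the new frequency is 172.7·√1.127 = 183.3388 Hz.
f_beat = |183.3388 − 172.7| = 10.64 Hz.

10.64 Hz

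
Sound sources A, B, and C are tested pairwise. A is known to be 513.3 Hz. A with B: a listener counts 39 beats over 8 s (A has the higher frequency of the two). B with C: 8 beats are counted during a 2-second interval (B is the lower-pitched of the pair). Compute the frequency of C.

512.425 Hz

A–B: Beat frequency = 39/8 = 4.875 Hz.
B is below A, so f_B = 513.3 − 4.875 = 508.425 Hz.
B–C: Beat frequency = 8/2 = 4 Hz.
C is above B, so f_C = 508.425 + 4 = 512.425 Hz.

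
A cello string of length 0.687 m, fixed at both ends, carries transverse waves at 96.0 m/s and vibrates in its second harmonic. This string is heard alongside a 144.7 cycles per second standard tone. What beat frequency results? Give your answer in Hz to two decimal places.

For a string fixed at both ends, f_n = n·v/(2L) = 2·96.0/(2·0.687) = 139.7380 Hz.
f_beat = |139.7380 − 144.7| = 4.96 Hz.

4.96 Hz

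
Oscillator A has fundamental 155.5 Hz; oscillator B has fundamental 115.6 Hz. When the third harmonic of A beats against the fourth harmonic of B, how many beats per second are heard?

Third harmonic of the first: 3·155.5 = 466.5 Hz.
Fourth harmonic of the second: 4·115.6 = 462.4 Hz.
f_beat = |466.5 − 462.4| = 4.1 Hz.

4.1 Hz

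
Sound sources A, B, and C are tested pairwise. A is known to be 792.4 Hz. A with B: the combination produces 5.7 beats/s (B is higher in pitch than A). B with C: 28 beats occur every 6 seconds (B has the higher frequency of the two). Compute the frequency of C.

B is above A, so f_B = 792.4 + 5.7 = 798.1 Hz.
B–C: Beat frequency = 28/6 = 4.6667 Hz.
C is below B, so f_C = 798.1 − 4.6667 = 793.4333 Hz.

793.4333 Hz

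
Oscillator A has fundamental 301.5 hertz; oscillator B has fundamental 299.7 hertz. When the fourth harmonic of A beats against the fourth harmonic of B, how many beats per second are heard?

Fourth harmonic of the first: 4·301.5 = 1206.0 Hz.
Fourth harmonic of the second: 4·299.7 = 1198.8 Hz.
f_beat = |1206.0 − 1198.8| = 7.2 Hz.

7.2 Hz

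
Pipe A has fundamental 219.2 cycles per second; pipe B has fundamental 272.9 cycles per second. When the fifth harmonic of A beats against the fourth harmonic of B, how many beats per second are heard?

Fifth harmonic of the first: 5·219.2 = 1096.0 Hz.
Fourth harmonic of the second: 4·272.9 = 1091.6 Hz.
f_beat = |1096.0 − 1091.6| = 4.4 Hz.

4.4 Hz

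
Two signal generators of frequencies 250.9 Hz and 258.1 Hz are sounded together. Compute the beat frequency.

7.2 Hz

f_beat = |f₁ − f₂|.
|250.9 − 258.1| = 7.2 Hz.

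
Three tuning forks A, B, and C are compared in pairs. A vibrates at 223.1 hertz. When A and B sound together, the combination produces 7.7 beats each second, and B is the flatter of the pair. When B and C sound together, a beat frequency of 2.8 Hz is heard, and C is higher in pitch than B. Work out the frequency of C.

218.2 Hz

B is below A, so f_B = 223.1 − 7.7 = 215.4 Hz.
C is above B, so f_C = 215.4 + 2.8 = 218.2 Hz.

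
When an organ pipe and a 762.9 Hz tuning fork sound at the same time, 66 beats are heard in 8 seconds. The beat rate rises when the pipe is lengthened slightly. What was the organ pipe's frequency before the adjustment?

Beat frequency = 66/8 = 8.25 Hz.
|f − 762.9| = 8.25, so the organ pipe was at either 754.65 Hz or 771.15 Hz.
A longer pipe has a lower fundamental; the adjustment lowers the organ pipe's frequency.
The beat rate rose, so the adjustment moved the organ pipe further from 762.9 Hz — it was already below the reference.

754.65 Hz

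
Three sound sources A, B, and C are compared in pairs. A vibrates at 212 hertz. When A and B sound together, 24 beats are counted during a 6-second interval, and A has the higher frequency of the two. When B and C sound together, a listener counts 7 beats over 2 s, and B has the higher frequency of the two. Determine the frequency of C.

A–B: Beat frequency = 24/6 = 4 Hz.
B is below A, so f_B = 212 − 4 = 208 Hz.
B–C: Beat frequency = 7/2 = 3.5 Hz.
C is below B, so f_C = 208 − 3.5 = 204.5 Hz.

204.5 Hz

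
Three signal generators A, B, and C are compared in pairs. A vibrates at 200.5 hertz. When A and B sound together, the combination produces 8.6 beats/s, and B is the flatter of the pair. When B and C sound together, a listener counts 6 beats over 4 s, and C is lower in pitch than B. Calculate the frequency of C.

B is below A, so f_B = 200.5 − 8.6 = 191.9 Hz.
B–C: Beat frequency = 6/4 = 1.5 Hz.
C is below B, so f_C = 191.9 − 1.5 = 190.4 Hz.

190.4 Hz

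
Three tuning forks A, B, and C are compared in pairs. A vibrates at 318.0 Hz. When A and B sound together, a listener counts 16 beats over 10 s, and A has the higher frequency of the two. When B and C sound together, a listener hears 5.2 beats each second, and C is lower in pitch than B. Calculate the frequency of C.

311.2 Hz

A–B: Beat frequency = 16/10 = 1.6 Hz.
B is below A, so f_B = 318.0 − 1.6 = 316.4 Hz.
C is below B, so f_C = 316.4 − 5.2 = 311.2 Hz.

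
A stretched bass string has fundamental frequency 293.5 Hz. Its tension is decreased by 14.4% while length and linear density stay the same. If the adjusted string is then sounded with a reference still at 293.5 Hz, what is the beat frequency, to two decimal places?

21.95 Hz

For a string, f ∝ √T, so the new frequency is 293.5·√0.856 = 271.5470 Hz.
f_beat = |271.5470 − 293.5| = 21.95 Hz.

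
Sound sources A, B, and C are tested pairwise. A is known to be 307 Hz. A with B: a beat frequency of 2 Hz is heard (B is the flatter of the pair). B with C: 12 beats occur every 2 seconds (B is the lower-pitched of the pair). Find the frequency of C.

311 Hz

B is below A, so f_B = 307 − 2 = 305 Hz.
B–C: Beat frequency = 12/2 = 6 Hz.
C is above B, so f_C = 305 + 6 = 311 Hz.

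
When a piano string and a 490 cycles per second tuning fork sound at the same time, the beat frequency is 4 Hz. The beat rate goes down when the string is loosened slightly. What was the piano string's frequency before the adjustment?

494 Hz

|f − 490| = 4, so the piano string was at either 486 Hz or 494 Hz.
Reducing tension lowers a string's frequency; the adjustment lowers the piano string's frequency.
The beat rate fell, so the adjustment moved the piano string toward 490 Hz — it must have started above the reference.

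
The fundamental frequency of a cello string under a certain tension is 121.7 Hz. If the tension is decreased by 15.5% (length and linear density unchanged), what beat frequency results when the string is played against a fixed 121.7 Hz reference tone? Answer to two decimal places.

9.83 Hz

For a string, f ∝ √T, so the new frequency is 121.7·√0.845 = 111.8714 Hz.
f_beat = |111.8714 − 121.7| = 9.83 Hz.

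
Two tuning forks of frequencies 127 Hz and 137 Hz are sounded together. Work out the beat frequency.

The beat frequency equals the magnitude of the frequency difference.
|127 − 137| = 10 Hz.

10 Hz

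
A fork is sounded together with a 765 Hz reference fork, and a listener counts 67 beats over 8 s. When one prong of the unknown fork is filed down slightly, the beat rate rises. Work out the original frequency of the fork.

Beat frequency = 67/8 = 8.375 Hz.
|f − 765| = 8.375, so the fork was at either 756.625 Hz or 773.375 Hz.
Filing a prong removes mass and raises the fork's frequency; the adjustment raises the fork's frequency.
The beat rate rose, so the adjustment moved the fork further from 765 Hz — it was already above the reference.

773.375 Hz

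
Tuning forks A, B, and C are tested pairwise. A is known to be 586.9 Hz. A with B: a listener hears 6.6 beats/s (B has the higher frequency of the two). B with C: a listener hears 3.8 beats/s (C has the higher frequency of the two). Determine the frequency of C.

597.3 Hz

B is above A, so f_B = 586.9 + 6.6 = 593.5 Hz.
C is above B, so f_C = 593.5 + 3.8 = 597.3 Hz.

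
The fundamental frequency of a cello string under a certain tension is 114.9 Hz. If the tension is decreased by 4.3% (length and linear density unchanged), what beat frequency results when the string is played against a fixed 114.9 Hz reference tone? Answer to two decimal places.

2.50 Hz

For a string, f ∝ √T, so the new frequency is 114.9·√0.957 = 112.4025 Hz.
f_beat = |112.4025 − 114.9| = 2.50 Hz.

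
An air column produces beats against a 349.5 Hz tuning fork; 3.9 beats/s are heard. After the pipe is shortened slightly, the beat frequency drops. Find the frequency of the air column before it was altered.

|f − 349.5| = 3.9, so the air column was at either 345.6 Hz or 353.4 Hz.
A shorter pipe has a higher fundamental; the adjustment raises the air column's frequency.
The beat rate fell, so the adjustment moved the air column toward 349.5 Hz — it must have started below the reference.

345.6 Hz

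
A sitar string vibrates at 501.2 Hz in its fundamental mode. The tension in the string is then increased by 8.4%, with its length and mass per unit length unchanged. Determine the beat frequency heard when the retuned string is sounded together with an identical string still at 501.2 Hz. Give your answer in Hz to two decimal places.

20.63 Hz

For a string, f ∝ √T, so the new frequency is 501.2·√1.084 = 521.8260 Hz.
f_beat = |521.8260 − 501.2| = 20.63 Hz.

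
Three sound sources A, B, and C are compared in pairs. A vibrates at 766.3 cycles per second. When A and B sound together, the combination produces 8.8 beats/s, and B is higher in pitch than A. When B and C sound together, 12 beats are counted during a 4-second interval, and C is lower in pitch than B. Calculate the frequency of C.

B is above A, so f_B = 766.3 + 8.8 = 775.1 Hz.
B–C: Beat frequency = 12/4 = 3 Hz.
C is below B, so f_C = 775.1 − 3 = 772.1 Hz.

772.1 Hz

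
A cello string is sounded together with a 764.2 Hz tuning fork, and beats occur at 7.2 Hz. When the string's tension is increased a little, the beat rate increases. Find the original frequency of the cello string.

|f − 764.2| = 7.2, so the cello string was at either 757 Hz or 771.4 Hz.
Higher tension means higher frequency; the adjustment raises the cello string's frequency.
The beat rate rose, so the adjustment moved the cello string further from 764.2 Hz — it was already above the reference.

771.4 Hz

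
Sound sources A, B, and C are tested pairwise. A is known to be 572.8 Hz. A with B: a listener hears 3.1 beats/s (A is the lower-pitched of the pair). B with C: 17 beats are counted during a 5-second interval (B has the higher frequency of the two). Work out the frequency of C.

B is above A, so f_B = 572.8 + 3.1 = 575.9 Hz.
B–C: Beat frequency = 17/5 = 3.4 Hz.
C is below B, so f_C = 575.9 − 3.4 = 572.5 Hz.

572.5 Hz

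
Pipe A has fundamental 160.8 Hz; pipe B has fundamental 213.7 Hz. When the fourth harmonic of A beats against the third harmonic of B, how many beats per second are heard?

Fourth harmonic of the first: 4·160.8 = 643.2 Hz.
Third harmonic of the second: 3·213.7 = 641.1 Hz.
f_beat = |643.2 − 641.1| = 2.1 Hz.

2.1 Hz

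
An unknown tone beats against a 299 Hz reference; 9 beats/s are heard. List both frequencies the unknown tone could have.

|f − 299| = 9, so f = 299 ± 9.

290 Hz or 308 Hz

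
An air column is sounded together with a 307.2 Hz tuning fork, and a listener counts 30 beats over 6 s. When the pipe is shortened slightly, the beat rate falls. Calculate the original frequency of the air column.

Beat frequency = 30/6 = 5 Hz.
|f − 307.2| = 5, so the air column was at either 302.2 Hz or 312.2 Hz.
A shorter pipe has a higher fundamental; the adjustment raises the air column's frequency.
The beat rate fell, so the adjustment moved the air column toward 307.2 Hz — it must have started below the reference.

302.2 Hz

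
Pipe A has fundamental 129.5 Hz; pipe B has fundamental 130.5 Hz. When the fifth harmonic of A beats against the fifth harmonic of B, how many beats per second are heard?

5.0 Hz

Fifth harmonic of the first: 5·129.5 = 647.5 Hz.
Fifth harmonic of the second: 5·130.5 = 652.5 Hz.
f_beat = |647.5 − 652.5| = 5.0 Hz.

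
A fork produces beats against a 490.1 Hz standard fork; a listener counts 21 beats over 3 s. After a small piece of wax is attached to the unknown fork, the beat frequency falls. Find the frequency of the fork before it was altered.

497.1 Hz

Beat frequency = 21/3 = 7 Hz.
|f − 490.1| = 7, so the fork was at either 483.1 Hz or 497.1 Hz.
Loading a fork with wax lowers its frequency; the adjustment lowers the fork's frequency.
The beat rate fell, so the adjustment moved the fork toward 490.1 Hz — it must have started above the reference.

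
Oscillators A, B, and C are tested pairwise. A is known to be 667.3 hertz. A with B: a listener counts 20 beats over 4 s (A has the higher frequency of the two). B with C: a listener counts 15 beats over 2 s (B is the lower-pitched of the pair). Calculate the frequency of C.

A–B: Beat frequency = 20/4 = 5 Hz.
B is below A, so f_B = 667.3 − 5 = 662.3 Hz.
B–C: Beat frequency = 15/2 = 7.5 Hz.
C is above B, so f_C = 662.3 + 7.5 = 669.8 Hz.

669.8 Hz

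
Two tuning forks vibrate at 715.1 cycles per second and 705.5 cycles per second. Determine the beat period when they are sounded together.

0.104 s

f_beat = |715.1 − 705.5| = 9.6 Hz.
Beat period T = 1 / f_beat = 1 / 9.6 s.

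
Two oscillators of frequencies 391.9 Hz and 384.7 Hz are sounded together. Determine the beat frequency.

Beats arise from superposition of two nearby frequencies; the beat rate is |f₁ − f₂|.
|391.9 − 384.7| = 7.2 Hz.

7.2 Hz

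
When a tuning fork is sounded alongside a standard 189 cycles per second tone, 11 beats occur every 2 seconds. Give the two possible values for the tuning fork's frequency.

Beat frequency = 11/2 = 5.5 Hz.
|f − 189| = 5.5, so f = 189 ± 5.5.

183.5 Hz or 194.5 Hz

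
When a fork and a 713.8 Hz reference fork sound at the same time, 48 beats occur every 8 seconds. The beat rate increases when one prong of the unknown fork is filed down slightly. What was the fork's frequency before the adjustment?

Beat frequency = 48/8 = 6 Hz.
|f − 713.8| = 6, so the fork was at either 707.8 Hz or 719.8 Hz.
Filing a prong removes mass and raises the fork's frequency; the adjustment raises the fork's frequency.
The beat rate rose, so the adjustment moved the fork further from 713.8 Hz — it was already above the reference.

719.8 Hz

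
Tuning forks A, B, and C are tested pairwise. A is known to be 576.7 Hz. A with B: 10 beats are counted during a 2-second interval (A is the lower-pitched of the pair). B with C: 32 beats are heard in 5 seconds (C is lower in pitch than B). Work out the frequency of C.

A–B: Beat frequency = 10/2 = 5 Hz.
B is above A, so f_B = 576.7 + 5 = 581.7 Hz.
B–C: Beat frequency = 32/5 = 6.4 Hz.
C is below B, so f_C = 581.7 − 6.4 = 575.3 Hz.

575.3 Hz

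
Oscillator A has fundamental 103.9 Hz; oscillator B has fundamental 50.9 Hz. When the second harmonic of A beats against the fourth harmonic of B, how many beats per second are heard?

4.2 Hz

Second harmonic of the first: 2·103.9 = 207.8 Hz.
Fourth harmonic of the second: 4·50.9 = 203.6 Hz.
f_beat = |207.8 − 203.6| = 4.2 Hz.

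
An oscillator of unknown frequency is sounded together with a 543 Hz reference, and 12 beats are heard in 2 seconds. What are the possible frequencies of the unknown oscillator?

Beat frequency = 12/2 = 6 Hz.
|f − 543| = 6, so f = 543 ± 6.

537 Hz or 549 Hz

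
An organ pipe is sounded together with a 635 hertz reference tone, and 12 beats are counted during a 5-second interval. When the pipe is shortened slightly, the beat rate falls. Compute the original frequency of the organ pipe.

Beat frequency = 12/5 = 2.4 Hz.
|f − 635| = 2.4, so the organ pipe was at either 632.6 Hz or 637.4 Hz.
A shorter pipe has a higher fundamental; the adjustment raises the organ pipe's frequency.
The beat rate fell, so the adjustment moved the organ pipe toward 635 Hz — it must have started below the reference.

632.6 Hz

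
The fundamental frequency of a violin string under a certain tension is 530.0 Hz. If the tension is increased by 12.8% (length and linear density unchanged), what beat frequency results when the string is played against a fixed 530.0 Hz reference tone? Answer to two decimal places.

For a string, f ∝ √T, so the new frequency is 530.0·√1.128 = 562.8989 Hz.
f_beat = |562.8989 − 530.0| = 32.90 Hz.

32.90 Hz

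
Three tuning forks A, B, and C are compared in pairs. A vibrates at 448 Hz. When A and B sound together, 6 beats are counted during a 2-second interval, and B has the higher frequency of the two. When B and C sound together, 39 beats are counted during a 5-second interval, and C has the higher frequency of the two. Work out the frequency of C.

A–B: Beat frequency = 6/2 = 3 Hz.
B is above A, so f_B = 448 + 3 = 451 Hz.
B–C: Beat frequency = 39/5 = 7.8 Hz.
C is above B, so f_C = 451 + 7.8 = 458.8 Hz.

458.8 Hz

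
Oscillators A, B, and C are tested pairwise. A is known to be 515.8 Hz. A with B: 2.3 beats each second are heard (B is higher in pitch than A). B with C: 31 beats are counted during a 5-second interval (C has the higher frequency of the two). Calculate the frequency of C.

524.3 Hz

B is above A, so f_B = 515.8 + 2.3 = 518.1 Hz.
B–C: Beat frequency = 31/5 = 6.2 Hz.
C is above B, so f_C = 518.1 + 6.2 = 524.3 Hz.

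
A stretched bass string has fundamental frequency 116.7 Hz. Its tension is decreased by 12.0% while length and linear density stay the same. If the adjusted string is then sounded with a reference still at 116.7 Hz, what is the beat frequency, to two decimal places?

For a string, f ∝ √T, so the new frequency is 116.7·√0.880 = 109.4743 Hz.
f_beat = |109.4743 − 116.7| = 7.23 Hz.

7.23 Hz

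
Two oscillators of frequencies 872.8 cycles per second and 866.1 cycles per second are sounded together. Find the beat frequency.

6.7 Hz

Beats arise from superposition of two nearby frequencies; the beat rate is |f₁ − f₂|.
|872.8 − 866.1| = 6.7 Hz.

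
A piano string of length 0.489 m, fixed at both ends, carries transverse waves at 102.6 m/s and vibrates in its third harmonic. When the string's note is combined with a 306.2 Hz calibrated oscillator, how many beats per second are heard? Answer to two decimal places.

8.52 Hz

For a string fixed at both ends, f_n = n·v/(2L) = 3·102.6/(2·0.489) = 314.7239 Hz.
f_beat = |314.7239 − 306.2| = 8.52 Hz.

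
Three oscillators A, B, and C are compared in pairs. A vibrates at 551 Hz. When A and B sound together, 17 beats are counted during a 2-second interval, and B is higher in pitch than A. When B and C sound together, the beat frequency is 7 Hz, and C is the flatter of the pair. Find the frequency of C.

A–B: Beat frequency = 17/2 = 8.5 Hz.
B is above A, so f_B = 551 + 8.5 = 559.5 Hz.
C is below B, so f_C = 559.5 − 7 = 552.5 Hz.

552.5 Hz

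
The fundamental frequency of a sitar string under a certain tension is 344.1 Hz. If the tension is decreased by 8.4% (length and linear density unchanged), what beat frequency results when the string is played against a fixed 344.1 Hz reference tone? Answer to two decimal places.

For a string, f ∝ √T, so the new frequency is 344.1·√0.916 = 329.3308 Hz.
f_beat = |329.3308 − 344.1| = 14.77 Hz.

14.77 Hz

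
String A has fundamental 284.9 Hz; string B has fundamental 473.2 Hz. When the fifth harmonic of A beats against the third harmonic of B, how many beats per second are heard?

Fifth harmonic of the first: 5·284.9 = 1424.5 Hz.
Third harmonic of the second: 3·473.2 = 1419.6 Hz.
f_beat = |1424.5 − 1419.6| = 4.9 Hz.

4.9 Hz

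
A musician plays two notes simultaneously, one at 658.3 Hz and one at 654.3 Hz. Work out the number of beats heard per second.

f_beat = |f₁ − f₂|.
|658.3 − 654.3| = 4 Hz.

4 Hz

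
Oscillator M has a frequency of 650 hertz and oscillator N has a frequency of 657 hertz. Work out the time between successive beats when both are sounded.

f_beat = |650 − 657| = 7 Hz.
Beat period T = 1 / f_beat = 1 / 7 s.

0.143 s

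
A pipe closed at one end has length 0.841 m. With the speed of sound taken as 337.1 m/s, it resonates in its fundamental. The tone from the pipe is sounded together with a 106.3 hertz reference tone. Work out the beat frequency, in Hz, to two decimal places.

Closed pipe (odd harmonics): f_n = n·v/(4L) = 1·337.1/(4·0.841) = 100.2081 Hz.
f_beat = |100.2081 − 106.3| = 6.09 Hz.

6.09 Hz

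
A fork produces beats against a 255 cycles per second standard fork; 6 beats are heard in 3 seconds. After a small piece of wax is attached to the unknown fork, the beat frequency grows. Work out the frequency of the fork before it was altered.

Beat frequency = 6/3 = 2 Hz.
|f − 255| = 2, so the fork was at either 253 Hz or 257 Hz.
Loading a fork with wax lowers its frequency; the adjustment lowers the fork's frequency.
The beat rate rose, so the adjustment moved the fork further from 255 Hz — it was already below the reference.

253 Hz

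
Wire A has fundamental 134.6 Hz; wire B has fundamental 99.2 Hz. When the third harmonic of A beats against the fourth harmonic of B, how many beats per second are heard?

7.0 Hz

Third harmonic of the first: 3·134.6 = 403.8 Hz.
Fourth harmonic of the second: 4·99.2 = 396.8 Hz.
f_beat = |403.8 − 396.8| = 7.0 Hz.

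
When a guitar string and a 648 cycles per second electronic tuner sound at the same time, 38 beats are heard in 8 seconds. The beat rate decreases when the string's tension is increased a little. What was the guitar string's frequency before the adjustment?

Beat frequency = 38/8 = 4.75 Hz.
|f − 648| = 4.75, so the guitar string was at either 643.25 Hz or 652.75 Hz.
Higher tension means higher frequency; the adjustment raises the guitar string's frequency.
The beat rate fell, so the adjustment moved the guitar string toward 648 Hz — it must have started below the reference.

643.25 Hz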